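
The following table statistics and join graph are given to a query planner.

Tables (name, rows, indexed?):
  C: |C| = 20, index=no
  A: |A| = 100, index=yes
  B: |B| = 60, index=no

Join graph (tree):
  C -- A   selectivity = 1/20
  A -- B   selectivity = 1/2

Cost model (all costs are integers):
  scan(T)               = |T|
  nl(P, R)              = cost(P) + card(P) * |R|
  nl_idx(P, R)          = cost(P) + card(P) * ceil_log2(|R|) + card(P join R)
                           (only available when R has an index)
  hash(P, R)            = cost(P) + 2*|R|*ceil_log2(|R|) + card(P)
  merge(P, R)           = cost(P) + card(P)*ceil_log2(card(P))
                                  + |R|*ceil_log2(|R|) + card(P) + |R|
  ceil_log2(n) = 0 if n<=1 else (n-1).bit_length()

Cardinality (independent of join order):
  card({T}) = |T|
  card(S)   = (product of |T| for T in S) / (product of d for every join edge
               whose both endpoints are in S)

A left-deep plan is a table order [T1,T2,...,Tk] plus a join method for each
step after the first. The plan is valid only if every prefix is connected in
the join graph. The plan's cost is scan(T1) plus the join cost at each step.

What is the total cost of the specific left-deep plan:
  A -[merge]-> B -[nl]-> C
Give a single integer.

61320

step 1: scan A: cost=100, card=100
step 2: join B via merge
    card(P join B) = 100*60/(2) = 3000
    cost = 100 + 100*7 + 60*6 + 100 + 60 = 1320
step 3: join C via nl
    card(P join C) = 3000*20/(20) = 3000
    cost = 1320 + 3000*20 = 61320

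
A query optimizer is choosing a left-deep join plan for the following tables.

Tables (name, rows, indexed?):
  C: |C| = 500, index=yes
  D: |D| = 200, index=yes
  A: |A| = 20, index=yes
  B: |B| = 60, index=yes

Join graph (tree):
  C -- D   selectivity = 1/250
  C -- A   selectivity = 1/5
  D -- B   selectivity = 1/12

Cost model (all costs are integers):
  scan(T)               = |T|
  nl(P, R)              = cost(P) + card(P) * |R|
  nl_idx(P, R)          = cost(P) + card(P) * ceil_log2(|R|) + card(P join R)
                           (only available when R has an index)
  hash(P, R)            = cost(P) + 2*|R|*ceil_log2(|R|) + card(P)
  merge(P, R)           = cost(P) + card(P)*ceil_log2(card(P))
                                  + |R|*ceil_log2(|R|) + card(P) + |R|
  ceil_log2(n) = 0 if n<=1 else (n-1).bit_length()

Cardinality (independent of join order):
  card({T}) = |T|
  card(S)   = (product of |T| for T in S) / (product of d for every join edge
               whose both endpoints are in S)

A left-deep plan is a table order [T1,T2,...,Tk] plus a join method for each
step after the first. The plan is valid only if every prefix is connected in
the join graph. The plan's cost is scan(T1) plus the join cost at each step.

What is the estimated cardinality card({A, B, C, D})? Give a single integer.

8000

Tables in S: A(20), B(60), C(500), D(200)
Edges inside S: C-D(d=250), C-A(d=5), D-B(d=12)
numerator = 20 * 60 * 500 * 200 = 120000000
denominator = 250 * 5 * 12 = 15000
card(S) = 120000000 / 15000 = 8000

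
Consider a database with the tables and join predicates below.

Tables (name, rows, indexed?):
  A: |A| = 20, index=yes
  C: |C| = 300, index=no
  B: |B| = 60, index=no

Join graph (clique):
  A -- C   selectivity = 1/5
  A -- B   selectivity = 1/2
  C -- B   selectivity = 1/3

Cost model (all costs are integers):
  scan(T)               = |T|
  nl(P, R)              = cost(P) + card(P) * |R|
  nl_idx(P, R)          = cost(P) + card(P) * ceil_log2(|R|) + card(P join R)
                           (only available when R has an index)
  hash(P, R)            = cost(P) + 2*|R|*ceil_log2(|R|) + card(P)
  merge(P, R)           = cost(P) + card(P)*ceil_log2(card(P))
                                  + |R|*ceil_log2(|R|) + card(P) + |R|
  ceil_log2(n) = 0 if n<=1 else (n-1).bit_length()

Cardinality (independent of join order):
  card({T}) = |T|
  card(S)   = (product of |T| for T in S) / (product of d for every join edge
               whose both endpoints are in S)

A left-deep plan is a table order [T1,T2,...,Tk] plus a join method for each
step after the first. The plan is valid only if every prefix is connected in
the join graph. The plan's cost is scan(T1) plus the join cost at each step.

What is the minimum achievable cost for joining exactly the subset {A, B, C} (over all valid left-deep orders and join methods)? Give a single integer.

2720

Selinger DP over subsets of {A,B,C}:
  {A}: scan cost=20, card=20
  {C}: scan cost=300, card=300
  {B}: scan cost=60, card=60
  {AC}: card=1200; try (A,hash)→800, (A,nl_idx)→3000, (C,merge)→3140, (A,merge)→3420, (C,hash)→5440, (C,nl)→6020 …(+1); best=800 via (A,hash)
  {AB}: card=600; try (A,hash)→320, (B,merge)→560, (A,merge)→600, (B,hash)→760, (A,nl_idx)→960, (B,nl)→1220 …(+1); best=320 via (A,hash)
  {BC}: card=6000; try (B,hash)→1320, (C,merge)→3480, (B,merge)→3720, (C,hash)→5520, (C,nl)→18060, (B,nl)→18300; best=1320 via (B,hash)
  {ABC}: card=12000; try (B,hash)→2720, (C,hash)→6320, (A,hash)→7520, (C,merge)→9920, (B,merge)→15620, (A,nl_idx)→43320 …(+4); best=2720 via (B,hash)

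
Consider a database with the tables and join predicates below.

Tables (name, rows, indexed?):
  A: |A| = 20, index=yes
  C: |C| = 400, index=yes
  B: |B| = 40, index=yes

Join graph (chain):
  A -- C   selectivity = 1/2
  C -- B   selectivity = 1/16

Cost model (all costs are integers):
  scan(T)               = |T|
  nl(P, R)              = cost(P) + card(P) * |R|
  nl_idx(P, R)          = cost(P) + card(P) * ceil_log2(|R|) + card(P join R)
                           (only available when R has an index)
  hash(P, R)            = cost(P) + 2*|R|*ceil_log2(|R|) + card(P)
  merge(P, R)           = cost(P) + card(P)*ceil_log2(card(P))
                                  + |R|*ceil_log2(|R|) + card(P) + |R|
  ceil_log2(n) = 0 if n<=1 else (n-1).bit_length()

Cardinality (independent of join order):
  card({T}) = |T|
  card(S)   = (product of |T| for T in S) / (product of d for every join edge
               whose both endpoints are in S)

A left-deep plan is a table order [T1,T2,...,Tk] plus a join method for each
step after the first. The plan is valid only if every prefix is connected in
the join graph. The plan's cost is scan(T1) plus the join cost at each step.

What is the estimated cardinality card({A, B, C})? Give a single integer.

10000

Tables in S: A(20), B(40), C(400)
Edges inside S: A-C(d=2), C-B(d=16)
numerator = 20 * 40 * 400 = 320000
denominator = 2 * 16 = 32
card(S) = 320000 / 32 = 10000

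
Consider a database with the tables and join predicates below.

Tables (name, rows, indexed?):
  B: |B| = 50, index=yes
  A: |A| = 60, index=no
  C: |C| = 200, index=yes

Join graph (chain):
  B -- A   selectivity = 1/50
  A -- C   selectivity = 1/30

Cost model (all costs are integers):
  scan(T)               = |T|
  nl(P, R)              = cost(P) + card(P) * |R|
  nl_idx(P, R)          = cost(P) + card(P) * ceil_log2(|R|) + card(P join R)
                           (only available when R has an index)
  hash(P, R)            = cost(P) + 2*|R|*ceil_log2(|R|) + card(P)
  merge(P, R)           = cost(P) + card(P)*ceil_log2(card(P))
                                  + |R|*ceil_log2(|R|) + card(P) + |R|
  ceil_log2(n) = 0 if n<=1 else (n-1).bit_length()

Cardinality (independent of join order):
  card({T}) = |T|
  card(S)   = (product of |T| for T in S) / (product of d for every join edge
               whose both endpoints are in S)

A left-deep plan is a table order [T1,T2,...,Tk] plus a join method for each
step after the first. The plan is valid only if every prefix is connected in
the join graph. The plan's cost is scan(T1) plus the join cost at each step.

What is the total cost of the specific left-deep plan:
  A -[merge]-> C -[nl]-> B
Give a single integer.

22280

step 1: scan A: cost=60, card=60
step 2: join C via merge
    card(P join C) = 60*200/(30) = 400
    cost = 60 + 60*6 + 200*8 + 60 + 200 = 2280
step 3: join B via nl
    card(P join B) = 400*50/(50) = 400
    cost = 2280 + 400*50 = 22280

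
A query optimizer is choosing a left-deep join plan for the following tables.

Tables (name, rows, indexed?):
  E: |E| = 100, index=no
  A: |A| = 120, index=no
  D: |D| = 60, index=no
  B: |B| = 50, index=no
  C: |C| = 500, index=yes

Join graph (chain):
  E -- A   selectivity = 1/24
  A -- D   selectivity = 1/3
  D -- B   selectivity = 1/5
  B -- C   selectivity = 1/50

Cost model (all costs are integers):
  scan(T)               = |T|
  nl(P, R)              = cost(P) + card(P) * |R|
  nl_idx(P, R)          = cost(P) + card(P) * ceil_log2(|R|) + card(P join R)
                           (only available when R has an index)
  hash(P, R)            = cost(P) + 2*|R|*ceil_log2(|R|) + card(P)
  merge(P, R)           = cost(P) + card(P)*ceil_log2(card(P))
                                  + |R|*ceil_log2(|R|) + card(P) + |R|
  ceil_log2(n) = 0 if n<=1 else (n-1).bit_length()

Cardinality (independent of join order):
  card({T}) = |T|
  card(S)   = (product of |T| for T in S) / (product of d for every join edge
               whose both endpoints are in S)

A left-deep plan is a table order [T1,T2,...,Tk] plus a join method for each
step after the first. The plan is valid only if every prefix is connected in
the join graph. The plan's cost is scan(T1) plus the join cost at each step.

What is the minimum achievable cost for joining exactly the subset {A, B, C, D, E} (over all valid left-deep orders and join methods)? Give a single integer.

Selinger DP over subsets of {A,B,C,D,E}:
  {E}: scan cost=100, card=100
  {A}: scan cost=120, card=120
  {D}: scan cost=60, card=60
  {B}: scan cost=50, card=50
  {C}: scan cost=500, card=500
  {AE}: card=500; try (E,hash)→1640, (A,merge)→1860, (E,merge)→1880, (A,hash)→1880, (A,nl)→12100, (E,nl)→12120; best=1640 via (E,hash)
  {AD}: card=2400; try (D,hash)→960, (A,merge)→1440, (D,merge)→1500, (A,hash)→1800, (A,nl)→7260, (D,nl)→7320; best=960 via (D,hash)
  {BD}: card=600; try (B,hash)→720, (D,hash)→820, (D,merge)→820, (B,merge)→830, (D,nl)→3050, (B,nl)→3060; best=720 via (B,hash)
  {BC}: card=500; try (C,nl_idx)→1000, (B,hash)→1600, (C,merge)→5400, (B,merge)→5850, (C,hash)→9100, (C,nl)→25050 …(+1); best=1000 via (C,nl_idx)
  {ADE}: card=10000; try (D,hash)→2860, (E,hash)→4760, (D,merge)→7060, (D,nl)→31640, (E,merge)→32960, (E,nl)→240960; best=2860 via (D,hash)
  {ABD}: card=24000; try (A,hash)→3000, (B,hash)→3960, (A,merge)→8280, (B,merge)→32510, (A,nl)→72720, (B,nl)→120960; best=3000 via (A,hash)
  {BCD}: card=6000; try (D,hash)→2220, (D,merge)→6420, (C,hash)→10320, (C,nl_idx)→12120, (C,merge)→12320, (D,nl)→31000 …(+1); best=2220 via (D,hash)
  {ABDE}: card=100000; try (B,hash)→13460, (E,hash)→28400, (B,merge)→153210, (E,merge)→387800, (B,nl)→502860, (E,nl)→2403000; best=13460 via (B,hash)
  {ABCD}: card=240000; try (A,hash)→9900, (C,hash)→36000, (A,merge)→87180, (C,merge)→392000, (C,nl_idx)→459000, (A,nl)→722220 …(+1); best=9900 via (A,hash)
  {ABCDE}: card=1000000; try (C,hash)→122460, (E,hash)→251300, (C,merge)→1818460, (C,nl_idx)→1913460, (E,merge)→4570700, (E,nl)→24009900 …(+1); best=122460 via (C,hash)

122460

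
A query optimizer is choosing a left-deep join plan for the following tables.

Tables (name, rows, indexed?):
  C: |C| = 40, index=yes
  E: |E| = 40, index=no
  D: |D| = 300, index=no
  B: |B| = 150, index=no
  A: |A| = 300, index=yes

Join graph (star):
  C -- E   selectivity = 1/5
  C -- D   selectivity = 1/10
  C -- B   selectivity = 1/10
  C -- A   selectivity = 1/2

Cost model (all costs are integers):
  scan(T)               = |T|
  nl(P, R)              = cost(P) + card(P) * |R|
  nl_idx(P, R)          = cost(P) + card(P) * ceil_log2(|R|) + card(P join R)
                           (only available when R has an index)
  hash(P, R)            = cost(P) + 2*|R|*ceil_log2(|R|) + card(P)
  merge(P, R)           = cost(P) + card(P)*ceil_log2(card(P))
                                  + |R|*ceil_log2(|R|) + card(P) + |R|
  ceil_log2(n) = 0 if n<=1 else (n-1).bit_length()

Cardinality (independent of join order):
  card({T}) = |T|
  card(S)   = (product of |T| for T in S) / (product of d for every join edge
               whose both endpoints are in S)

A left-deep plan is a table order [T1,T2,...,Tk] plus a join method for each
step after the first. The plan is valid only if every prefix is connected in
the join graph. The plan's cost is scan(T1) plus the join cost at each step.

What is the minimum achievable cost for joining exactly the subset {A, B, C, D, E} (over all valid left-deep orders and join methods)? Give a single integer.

Selinger DP over subsets of {A,B,C,D,E}:
  {C}: scan cost=40, card=40
  {E}: scan cost=40, card=40
  {D}: scan cost=300, card=300
  {B}: scan cost=150, card=150
  {A}: scan cost=300, card=300
  {CE}: card=320; try (E,hash)→560, (C,hash)→560, (E,merge)→600, (C,merge)→600, (C,nl_idx)→600, (E,nl)→1640 …(+1); best=560 via (E,hash)
  {CD}: card=1200; try (C,hash)→1080, (C,nl_idx)→3300, (D,merge)→3320, (C,merge)→3580, (D,hash)→5480, (D,nl)→12040 …(+1); best=1080 via (C,hash)
  {BC}: card=600; try (C,hash)→780, (C,nl_idx)→1650, (B,merge)→1670, (C,merge)→1780, (B,hash)→2480, (B,nl)→6040 …(+1); best=780 via (C,hash)
  {AC}: card=6000; try (C,hash)→1080, (A,merge)→3320, (C,merge)→3580, (A,hash)→5480, (A,nl_idx)→6400, (C,nl_idx)→8100 …(+2); best=1080 via (C,hash)
  {CDE}: card=9600; try (E,hash)→2760, (D,hash)→6280, (D,merge)→6760, (E,merge)→15760, (E,nl)→49080, (D,nl)→96560; best=2760 via (E,hash)
  {BCE}: card=4800; try (E,hash)→1860, (B,hash)→3280, (B,merge)→5110, (E,merge)→7660, (E,nl)→24780, (B,nl)→48560; best=1860 via (E,hash)
  {ACE}: card=48000; try (A,hash)→6280, (A,merge)→6760, (E,hash)→7560, (A,nl_idx)→51440, (E,merge)→85360, (A,nl)→96560 …(+1); best=6280 via (A,hash)
  {BCD}: card=18000; try (B,hash)→4680, (D,hash)→6780, (D,merge)→10380, (B,merge)→16830, (D,nl)→180780, (B,nl)→181080; best=4680 via (B,hash)
  {ACD}: card=180000; try (A,hash)→7680, (D,hash)→12480, (A,merge)→18480, (D,merge)→88080, (A,nl_idx)→191880, (A,nl)→361080 …(+1); best=7680 via (A,hash)
  {ABC}: card=90000; try (A,hash)→6780, (B,hash)→9480, (A,merge)→10380, (B,merge)→86430, (A,nl_idx)→96180, (A,nl)→180780 …(+1); best=6780 via (A,hash)
  {BCDE}: card=144000; try (D,hash)→12060, (B,hash)→14760, (E,hash)→23160, (D,merge)→72060, (B,merge)→148110, (E,merge)→292960 …(+3); best=12060 via (D,hash)
  {ACDE}: card=1440000; try (A,hash)→17760, (D,hash)→59680, (A,merge)→149760, (E,hash)→188160, (D,merge)→825280, (A,nl_idx)→1529160 …(+4); best=17760 via (A,hash)
  {ABCE}: card=720000; try (A,hash)→12060, (B,hash)→56680, (A,merge)→72060, (E,hash)→97260, (A,nl_idx)→765060, (B,merge)→823630 …(+4); best=12060 via (A,hash)
  {ABCD}: card=2700000; try (A,hash)→28080, (D,hash)→102180, (B,hash)→190080, (A,merge)→295680, (D,merge)→1629780, (A,nl_idx)→2866680 …(+4); best=28080 via (A,hash)
  {ABCDE}: card=21600000; try (A,hash)→161460, (D,hash)→737460, (B,hash)→1460160, (E,hash)→2728560, (A,merge)→2751060, (D,merge)→15135060 …(+7); best=161460 via (A,hash)

161460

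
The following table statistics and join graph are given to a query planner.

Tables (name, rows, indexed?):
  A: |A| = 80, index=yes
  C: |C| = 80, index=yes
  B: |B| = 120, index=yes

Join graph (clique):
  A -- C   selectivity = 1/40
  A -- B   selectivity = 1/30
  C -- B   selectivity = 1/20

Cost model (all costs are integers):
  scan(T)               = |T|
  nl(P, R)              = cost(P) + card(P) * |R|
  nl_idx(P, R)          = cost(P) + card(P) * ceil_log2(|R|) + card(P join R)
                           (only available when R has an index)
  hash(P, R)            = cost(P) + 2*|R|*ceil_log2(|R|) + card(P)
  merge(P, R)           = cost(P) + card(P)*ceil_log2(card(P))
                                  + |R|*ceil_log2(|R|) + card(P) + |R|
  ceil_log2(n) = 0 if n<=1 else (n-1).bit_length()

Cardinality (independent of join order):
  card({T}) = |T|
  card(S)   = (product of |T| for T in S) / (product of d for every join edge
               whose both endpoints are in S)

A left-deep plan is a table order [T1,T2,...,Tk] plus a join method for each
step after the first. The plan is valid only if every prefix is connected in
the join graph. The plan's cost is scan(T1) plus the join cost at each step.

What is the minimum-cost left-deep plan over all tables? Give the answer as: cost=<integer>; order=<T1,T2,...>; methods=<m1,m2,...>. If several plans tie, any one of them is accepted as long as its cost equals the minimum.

Selinger DP (subsets sized 1..n):
  {A}: scan cost=80, card=80
  {C}: scan cost=80, card=80
  {B}: scan cost=120, card=120
  {AC}: card=160; try (C,nl_idx)→800, (A,nl_idx)→800, (C,hash)→1280, (A,hash)→1280, (C,merge)→1360, (A,merge)→1360 …(+2); best=800 via (C,nl_idx)
  {AB}: card=320; try (B,nl_idx)→960, (A,nl_idx)→1280, (A,hash)→1360, (B,merge)→1680, (A,merge)→1720, (B,hash)→1840 …(+2); best=960 via (B,nl_idx)
  {BC}: card=480; try (B,nl_idx)→1120, (C,hash)→1360, (C,nl_idx)→1440, (B,merge)→1680, (C,merge)→1720, (B,hash)→1840 …(+2); best=1120 via (B,nl_idx)
  {ABC}: card=32; try (B,nl_idx)→1952, (C,hash)→2400, (B,hash)→2640, (A,hash)→2720, (B,merge)→3200, (C,nl_idx)→3232 …(+6); best=1952 via (B,nl_idx)

cost=1952; order=A,C,B; methods=nl_idx,nl_idx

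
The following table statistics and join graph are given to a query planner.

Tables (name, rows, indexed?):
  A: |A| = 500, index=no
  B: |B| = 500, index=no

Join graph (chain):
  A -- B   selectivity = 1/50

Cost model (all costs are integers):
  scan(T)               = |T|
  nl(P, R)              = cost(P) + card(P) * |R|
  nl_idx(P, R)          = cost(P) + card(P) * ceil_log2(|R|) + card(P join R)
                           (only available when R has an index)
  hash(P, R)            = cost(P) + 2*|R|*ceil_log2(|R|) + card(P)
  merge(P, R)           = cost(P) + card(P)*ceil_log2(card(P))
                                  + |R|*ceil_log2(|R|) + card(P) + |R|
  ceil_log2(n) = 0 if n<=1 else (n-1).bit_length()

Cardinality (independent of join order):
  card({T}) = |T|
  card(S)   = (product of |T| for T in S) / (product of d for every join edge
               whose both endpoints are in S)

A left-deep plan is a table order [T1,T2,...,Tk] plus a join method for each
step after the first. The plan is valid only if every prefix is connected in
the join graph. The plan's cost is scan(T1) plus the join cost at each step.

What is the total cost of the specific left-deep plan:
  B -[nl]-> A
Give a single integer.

250500

step 1: scan B: cost=500, card=500
step 2: join A via nl
    card(P join A) = 500*500/(50) = 5000
    cost = 500 + 500*500 = 250500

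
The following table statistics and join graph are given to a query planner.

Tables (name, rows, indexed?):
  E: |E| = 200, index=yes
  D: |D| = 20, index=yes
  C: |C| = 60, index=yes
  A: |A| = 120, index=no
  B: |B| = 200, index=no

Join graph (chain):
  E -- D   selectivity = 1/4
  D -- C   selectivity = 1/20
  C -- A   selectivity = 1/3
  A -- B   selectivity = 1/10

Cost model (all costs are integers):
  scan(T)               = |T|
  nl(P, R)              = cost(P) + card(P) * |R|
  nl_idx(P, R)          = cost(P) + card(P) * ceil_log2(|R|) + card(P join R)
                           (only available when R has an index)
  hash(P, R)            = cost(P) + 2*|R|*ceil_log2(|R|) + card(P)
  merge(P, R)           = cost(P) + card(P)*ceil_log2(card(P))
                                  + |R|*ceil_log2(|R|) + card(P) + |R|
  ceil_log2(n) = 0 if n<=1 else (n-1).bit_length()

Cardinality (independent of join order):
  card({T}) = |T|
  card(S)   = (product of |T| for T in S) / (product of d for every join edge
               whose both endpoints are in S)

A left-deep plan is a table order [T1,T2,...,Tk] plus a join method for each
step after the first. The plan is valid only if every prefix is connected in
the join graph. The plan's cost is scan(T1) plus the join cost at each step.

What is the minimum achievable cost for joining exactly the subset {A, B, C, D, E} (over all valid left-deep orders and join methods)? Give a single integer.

Selinger DP over subsets of {A,B,C,D,E}:
  {E}: scan cost=200, card=200
  {D}: scan cost=20, card=20
  {C}: scan cost=60, card=60
  {A}: scan cost=120, card=120
  {B}: scan cost=200, card=200
  {DE}: card=1000; try (D,hash)→600, (E,nl_idx)→1180, (E,merge)→1940, (D,merge)→2120, (D,nl_idx)→2200, (E,hash)→3240 …(+2); best=600 via (D,hash)
  {CD}: card=60; try (C,nl_idx)→200, (D,hash)→320, (D,nl_idx)→420, (C,merge)→560, (D,merge)→600, (C,hash)→760 …(+2); best=200 via (C,nl_idx)
  {AC}: card=2400; try (C,hash)→960, (A,merge)→1440, (C,merge)→1500, (A,hash)→1800, (C,nl_idx)→3240, (A,nl)→7260 …(+1); best=960 via (C,hash)
  {AB}: card=2400; try (A,hash)→2080, (B,merge)→2880, (A,merge)→2960, (B,hash)→3440, (B,nl)→24120, (A,nl)→24200; best=2080 via (A,hash)
  {CDE}: card=3000; try (C,hash)→2320, (E,merge)→2420, (E,hash)→3460, (E,nl_idx)→3680, (C,nl_idx)→9600, (C,merge)→12020 …(+2); best=2320 via (C,hash)
  {ACD}: card=2400; try (A,merge)→1580, (A,hash)→1940, (D,hash)→3560, (A,nl)→7400, (D,nl_idx)→15360, (D,merge)→32280 …(+1); best=1580 via (A,merge)
  {ABC}: card=48000; try (C,hash)→5200, (B,hash)→6560, (C,merge)→33700, (B,merge)→33960, (C,nl_idx)→64480, (C,nl)→146080 …(+1); best=5200 via (C,hash)
  {ACDE}: card=120000; try (A,hash)→7000, (E,hash)→7180, (E,merge)→34580, (A,merge)→42280, (E,nl_idx)→140780, (A,nl)→362320 …(+1); best=7000 via (A,hash)
  {ABCD}: card=48000; try (B,hash)→7180, (B,merge)→34580, (D,hash)→53400, (D,nl_idx)→293200, (B,nl)→481580, (D,merge)→821320 …(+1); best=7180 via (B,hash)
  {ABCDE}: card=2400000; try (E,hash)→58380, (B,hash)→130200, (E,merge)→824980, (B,merge)→2168800, (E,nl_idx)→2791180, (E,nl)→9607180 …(+1); best=58380 via (E,hash)

58380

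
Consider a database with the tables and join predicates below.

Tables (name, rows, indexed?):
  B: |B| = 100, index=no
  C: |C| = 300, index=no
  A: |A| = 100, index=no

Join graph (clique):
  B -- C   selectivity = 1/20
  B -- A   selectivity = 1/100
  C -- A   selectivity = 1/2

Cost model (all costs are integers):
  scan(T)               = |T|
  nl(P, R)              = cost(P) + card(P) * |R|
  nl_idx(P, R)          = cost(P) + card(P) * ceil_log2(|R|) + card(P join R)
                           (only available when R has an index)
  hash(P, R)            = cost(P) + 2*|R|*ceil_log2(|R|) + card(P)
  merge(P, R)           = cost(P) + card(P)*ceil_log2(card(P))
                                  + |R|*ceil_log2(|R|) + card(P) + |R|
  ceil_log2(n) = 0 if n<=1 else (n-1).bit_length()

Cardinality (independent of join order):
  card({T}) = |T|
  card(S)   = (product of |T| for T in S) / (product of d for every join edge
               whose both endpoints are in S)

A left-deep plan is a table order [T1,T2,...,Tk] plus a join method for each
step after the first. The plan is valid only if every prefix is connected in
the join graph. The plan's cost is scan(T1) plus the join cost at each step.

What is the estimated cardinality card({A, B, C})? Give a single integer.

Tables in S: A(100), B(100), C(300)
Edges inside S: B-C(d=20), B-A(d=100), C-A(d=2)
numerator = 100 * 100 * 300 = 3000000
denominator = 20 * 100 * 2 = 4000
card(S) = 3000000 / 4000 = 750

750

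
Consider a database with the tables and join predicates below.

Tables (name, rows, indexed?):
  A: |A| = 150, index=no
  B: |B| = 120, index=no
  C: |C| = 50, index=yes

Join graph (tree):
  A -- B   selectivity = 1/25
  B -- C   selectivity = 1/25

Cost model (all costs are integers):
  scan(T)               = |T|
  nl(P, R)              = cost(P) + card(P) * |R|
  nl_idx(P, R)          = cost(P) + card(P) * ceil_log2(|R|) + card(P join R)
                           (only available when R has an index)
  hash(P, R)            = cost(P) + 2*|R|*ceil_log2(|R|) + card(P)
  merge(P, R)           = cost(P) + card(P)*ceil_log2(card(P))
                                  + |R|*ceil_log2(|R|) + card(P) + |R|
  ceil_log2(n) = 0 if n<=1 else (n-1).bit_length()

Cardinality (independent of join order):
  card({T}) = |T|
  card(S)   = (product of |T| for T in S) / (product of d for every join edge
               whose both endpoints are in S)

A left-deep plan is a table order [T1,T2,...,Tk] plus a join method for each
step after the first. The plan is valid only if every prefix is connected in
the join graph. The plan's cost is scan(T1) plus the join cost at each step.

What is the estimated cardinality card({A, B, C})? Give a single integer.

Tables in S: A(150), B(120), C(50)
Edges inside S: A-B(d=25), B-C(d=25)
numerator = 150 * 120 * 50 = 900000
denominator = 25 * 25 = 625
card(S) = 900000 / 625 = 1440

1440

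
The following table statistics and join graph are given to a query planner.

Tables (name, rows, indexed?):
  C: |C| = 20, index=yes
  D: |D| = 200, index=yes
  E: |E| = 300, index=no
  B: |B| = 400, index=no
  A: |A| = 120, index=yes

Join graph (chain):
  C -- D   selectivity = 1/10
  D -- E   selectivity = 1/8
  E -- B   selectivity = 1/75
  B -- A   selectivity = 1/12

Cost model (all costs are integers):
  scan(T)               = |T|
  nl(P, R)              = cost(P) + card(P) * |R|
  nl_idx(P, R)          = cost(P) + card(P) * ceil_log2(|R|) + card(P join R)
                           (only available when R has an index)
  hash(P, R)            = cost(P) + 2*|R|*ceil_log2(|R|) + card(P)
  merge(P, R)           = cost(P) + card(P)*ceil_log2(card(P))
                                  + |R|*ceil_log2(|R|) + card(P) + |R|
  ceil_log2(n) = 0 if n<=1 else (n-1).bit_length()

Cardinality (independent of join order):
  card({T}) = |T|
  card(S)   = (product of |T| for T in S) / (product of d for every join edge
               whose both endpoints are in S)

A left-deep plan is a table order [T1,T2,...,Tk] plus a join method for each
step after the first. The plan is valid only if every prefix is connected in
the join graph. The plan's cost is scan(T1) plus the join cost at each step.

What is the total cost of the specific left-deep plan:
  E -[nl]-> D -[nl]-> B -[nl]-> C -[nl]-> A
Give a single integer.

step 1: scan E: cost=300, card=300
step 2: join D via nl
    card(P join D) = 300*200/(8) = 7500
    cost = 300 + 300*200 = 60300
step 3: join B via nl
    card(P join B) = 7500*400/(75) = 40000
    cost = 60300 + 7500*400 = 3060300
step 4: join C via nl
    card(P join C) = 40000*20/(10) = 80000
    cost = 3060300 + 40000*20 = 3860300
step 5: join A via nl
    card(P join A) = 80000*120/(12) = 800000
    cost = 3860300 + 80000*120 = 13460300

13460300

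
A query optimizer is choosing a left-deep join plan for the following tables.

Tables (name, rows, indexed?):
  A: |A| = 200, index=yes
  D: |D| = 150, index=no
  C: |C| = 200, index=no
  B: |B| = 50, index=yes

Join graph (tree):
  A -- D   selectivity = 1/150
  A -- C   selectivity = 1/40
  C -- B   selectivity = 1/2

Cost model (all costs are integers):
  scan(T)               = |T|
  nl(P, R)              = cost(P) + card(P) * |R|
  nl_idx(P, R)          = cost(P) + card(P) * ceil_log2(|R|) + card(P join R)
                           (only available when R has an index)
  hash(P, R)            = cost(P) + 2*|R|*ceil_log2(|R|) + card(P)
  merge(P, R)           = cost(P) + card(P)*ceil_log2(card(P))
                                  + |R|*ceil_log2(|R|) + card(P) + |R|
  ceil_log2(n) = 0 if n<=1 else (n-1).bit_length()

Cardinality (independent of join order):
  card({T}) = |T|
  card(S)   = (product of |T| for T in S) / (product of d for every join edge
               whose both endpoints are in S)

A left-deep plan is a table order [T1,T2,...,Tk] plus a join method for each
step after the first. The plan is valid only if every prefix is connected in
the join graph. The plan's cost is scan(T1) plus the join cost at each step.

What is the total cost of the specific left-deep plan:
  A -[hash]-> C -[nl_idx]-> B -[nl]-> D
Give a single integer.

step 1: scan A: cost=200, card=200
step 2: join C via hash
    card(P join C) = 200*200/(40) = 1000
    cost = 200 + 2*200*8 + 200 = 3600
step 3: join B via nl_idx
    card(P join B) = 1000*50/(2) = 25000
    cost = 3600 + 1000*6 + 25000 = 34600
step 4: join D via nl
    card(P join D) = 25000*150/(150) = 25000
    cost = 34600 + 25000*150 = 3784600

3784600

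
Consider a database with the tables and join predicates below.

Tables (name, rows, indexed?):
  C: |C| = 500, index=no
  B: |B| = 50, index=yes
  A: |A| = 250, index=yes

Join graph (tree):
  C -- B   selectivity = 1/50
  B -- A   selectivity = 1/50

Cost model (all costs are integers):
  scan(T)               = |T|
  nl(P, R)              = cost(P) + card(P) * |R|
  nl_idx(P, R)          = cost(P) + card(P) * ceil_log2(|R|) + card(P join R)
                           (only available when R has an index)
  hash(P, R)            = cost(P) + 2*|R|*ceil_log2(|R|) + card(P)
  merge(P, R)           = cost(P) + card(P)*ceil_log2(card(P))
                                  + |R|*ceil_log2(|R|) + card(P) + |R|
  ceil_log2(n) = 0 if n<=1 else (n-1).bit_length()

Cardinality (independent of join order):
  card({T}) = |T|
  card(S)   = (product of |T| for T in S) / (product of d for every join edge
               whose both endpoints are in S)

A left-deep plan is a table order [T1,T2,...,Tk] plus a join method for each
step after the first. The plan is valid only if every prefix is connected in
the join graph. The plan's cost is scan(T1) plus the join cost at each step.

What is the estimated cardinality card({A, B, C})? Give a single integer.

Tables in S: A(250), B(50), C(500)
Edges inside S: C-B(d=50), B-A(d=50)
numerator = 250 * 50 * 500 = 6250000
denominator = 50 * 50 = 2500
card(S) = 6250000 / 2500 = 2500

2500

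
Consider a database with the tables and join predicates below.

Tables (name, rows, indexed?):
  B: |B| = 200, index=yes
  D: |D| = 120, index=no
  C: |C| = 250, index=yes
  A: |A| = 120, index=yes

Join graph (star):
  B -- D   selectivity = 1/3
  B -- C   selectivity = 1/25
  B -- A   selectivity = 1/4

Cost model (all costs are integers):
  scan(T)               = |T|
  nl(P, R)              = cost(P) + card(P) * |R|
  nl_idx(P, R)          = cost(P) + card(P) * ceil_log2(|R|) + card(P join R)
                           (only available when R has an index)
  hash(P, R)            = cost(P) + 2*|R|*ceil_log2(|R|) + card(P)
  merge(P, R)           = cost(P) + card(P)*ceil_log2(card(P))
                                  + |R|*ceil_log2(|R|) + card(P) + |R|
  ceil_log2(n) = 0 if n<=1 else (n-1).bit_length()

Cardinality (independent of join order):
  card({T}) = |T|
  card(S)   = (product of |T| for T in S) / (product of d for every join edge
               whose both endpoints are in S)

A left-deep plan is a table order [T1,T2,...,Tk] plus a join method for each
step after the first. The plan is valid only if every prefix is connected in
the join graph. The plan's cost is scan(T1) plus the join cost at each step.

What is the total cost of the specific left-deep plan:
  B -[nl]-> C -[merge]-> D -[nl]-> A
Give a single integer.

9675160

step 1: scan B: cost=200, card=200
step 2: join C via nl
    card(P join C) = 200*250/(25) = 2000
    cost = 200 + 200*250 = 50200
step 3: join D via merge
    card(P join D) = 2000*120/(3) = 80000
    cost = 50200 + 2000*11 + 120*7 + 2000 + 120 = 75160
step 4: join A via nl
    card(P join A) = 80000*120/(4) = 2400000
    cost = 75160 + 80000*120 = 9675160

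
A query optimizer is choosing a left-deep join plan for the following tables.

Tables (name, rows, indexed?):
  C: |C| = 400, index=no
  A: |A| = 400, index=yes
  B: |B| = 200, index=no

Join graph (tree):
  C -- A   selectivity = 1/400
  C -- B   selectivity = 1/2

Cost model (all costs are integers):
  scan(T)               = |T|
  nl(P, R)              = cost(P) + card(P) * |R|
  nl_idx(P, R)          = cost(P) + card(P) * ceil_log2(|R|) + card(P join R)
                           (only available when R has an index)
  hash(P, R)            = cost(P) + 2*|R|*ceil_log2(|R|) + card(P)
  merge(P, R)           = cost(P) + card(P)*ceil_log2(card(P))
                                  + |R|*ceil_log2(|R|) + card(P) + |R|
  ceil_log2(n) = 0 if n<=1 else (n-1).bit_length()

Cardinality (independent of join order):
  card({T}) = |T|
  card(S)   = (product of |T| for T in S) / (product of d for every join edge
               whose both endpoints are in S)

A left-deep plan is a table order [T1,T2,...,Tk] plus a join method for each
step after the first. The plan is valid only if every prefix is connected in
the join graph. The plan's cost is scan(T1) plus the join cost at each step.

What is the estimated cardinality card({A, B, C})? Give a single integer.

Tables in S: A(400), B(200), C(400)
Edges inside S: C-A(d=400), C-B(d=2)
numerator = 400 * 200 * 400 = 32000000
denominator = 400 * 2 = 800
card(S) = 32000000 / 800 = 40000

40000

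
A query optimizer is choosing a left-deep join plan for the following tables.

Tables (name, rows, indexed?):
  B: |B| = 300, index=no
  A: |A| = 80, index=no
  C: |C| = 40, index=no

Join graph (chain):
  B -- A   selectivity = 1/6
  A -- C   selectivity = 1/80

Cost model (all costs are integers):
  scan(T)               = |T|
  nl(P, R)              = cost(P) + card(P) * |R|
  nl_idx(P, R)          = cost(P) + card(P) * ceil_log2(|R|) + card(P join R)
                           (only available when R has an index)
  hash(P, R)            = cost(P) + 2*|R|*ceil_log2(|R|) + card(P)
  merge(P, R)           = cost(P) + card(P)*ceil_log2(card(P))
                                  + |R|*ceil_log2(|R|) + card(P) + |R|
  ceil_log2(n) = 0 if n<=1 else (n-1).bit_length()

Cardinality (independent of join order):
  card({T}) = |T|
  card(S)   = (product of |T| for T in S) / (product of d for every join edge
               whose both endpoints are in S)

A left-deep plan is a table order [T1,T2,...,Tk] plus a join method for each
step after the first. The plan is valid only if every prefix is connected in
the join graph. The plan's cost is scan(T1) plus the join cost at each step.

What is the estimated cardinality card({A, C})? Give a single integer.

40

Tables in S: A(80), C(40)
Edges inside S: A-C(d=80)
numerator = 80 * 40 = 3200
denominator = 80 = 80
card(S) = 3200 / 80 = 40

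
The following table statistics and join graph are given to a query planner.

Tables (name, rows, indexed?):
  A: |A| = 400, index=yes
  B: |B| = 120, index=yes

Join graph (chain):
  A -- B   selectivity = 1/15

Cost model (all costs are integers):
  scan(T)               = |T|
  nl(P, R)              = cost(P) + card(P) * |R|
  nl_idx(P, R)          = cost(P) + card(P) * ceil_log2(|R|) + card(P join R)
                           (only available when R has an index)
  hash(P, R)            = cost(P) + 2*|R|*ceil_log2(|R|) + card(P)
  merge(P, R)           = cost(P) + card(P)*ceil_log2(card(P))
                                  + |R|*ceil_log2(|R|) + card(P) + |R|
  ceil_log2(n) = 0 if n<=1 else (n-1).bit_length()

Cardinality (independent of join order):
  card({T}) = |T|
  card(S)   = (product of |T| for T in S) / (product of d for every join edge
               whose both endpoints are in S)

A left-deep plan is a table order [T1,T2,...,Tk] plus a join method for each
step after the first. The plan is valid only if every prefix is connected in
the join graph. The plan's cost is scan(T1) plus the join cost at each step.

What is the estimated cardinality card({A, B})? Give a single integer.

Tables in S: A(400), B(120)
Edges inside S: A-B(d=15)
numerator = 400 * 120 = 48000
denominator = 15 = 15
card(S) = 48000 / 15 = 3200

3200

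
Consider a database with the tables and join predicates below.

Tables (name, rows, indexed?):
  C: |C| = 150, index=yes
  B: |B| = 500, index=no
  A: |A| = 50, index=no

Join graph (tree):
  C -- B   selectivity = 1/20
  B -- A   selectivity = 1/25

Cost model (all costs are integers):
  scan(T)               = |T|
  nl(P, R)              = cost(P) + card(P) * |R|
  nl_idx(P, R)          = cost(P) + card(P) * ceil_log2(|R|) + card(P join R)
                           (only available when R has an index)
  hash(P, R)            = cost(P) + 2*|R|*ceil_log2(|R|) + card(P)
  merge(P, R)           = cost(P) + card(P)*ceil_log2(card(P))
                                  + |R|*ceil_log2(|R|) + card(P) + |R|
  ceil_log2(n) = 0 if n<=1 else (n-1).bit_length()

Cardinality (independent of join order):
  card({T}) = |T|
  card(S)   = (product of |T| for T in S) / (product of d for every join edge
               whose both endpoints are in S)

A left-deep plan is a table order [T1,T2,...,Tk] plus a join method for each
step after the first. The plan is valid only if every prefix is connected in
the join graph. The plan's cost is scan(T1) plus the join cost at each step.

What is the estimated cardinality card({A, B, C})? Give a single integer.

7500

Tables in S: A(50), B(500), C(150)
Edges inside S: C-B(d=20), B-A(d=25)
numerator = 50 * 500 * 150 = 3750000
denominator = 20 * 25 = 500
card(S) = 3750000 / 500 = 7500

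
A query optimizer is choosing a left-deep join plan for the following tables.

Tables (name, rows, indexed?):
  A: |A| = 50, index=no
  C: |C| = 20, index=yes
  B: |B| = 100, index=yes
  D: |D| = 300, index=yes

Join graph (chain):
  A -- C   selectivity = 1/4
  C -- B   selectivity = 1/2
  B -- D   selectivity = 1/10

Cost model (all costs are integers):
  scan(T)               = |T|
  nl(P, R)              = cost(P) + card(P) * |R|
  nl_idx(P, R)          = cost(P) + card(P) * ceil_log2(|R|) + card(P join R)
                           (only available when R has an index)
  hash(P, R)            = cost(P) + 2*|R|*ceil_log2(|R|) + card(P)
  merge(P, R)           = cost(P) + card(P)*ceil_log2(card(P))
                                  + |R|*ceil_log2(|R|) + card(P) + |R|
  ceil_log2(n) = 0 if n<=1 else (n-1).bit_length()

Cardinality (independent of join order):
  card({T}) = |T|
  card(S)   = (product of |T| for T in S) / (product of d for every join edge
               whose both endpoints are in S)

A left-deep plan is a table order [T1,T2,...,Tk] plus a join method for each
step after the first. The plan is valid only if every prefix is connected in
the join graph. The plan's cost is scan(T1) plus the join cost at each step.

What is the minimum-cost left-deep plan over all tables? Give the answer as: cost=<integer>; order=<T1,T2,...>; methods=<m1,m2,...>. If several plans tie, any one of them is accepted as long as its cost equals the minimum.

Selinger DP (subsets sized 1..n):
  {A}: scan cost=50, card=50
  {C}: scan cost=20, card=20
  {B}: scan cost=100, card=100
  {D}: scan cost=300, card=300
  {AC}: card=250; try (C,hash)→300, (A,merge)→490, (C,merge)→520, (C,nl_idx)→550, (A,hash)→640, (A,nl)→1020 …(+1); best=300 via (C,hash)
  {BC}: card=1000; try (C,hash)→400, (B,merge)→940, (C,merge)→1020, (B,nl_idx)→1160, (B,hash)→1440, (C,nl_idx)→1600 …(+2); best=400 via (C,hash)
  {BD}: card=3000; try (B,hash)→2000, (D,merge)→3900, (D,nl_idx)→4000, (B,merge)→4100, (B,nl_idx)→5400, (D,hash)→5600 …(+2); best=2000 via (B,hash)
  {ABC}: card=12500; try (B,hash)→1950, (A,hash)→2000, (B,merge)→3350, (A,merge)→11750, (B,nl_idx)→14550, (B,nl)→25300 …(+1); best=1950 via (B,hash)
  {BCD}: card=30000; try (C,hash)→5200, (D,hash)→6800, (D,merge)→14400, (D,nl_idx)→39400, (C,merge)→41120, (C,nl_idx)→47000 …(+2); best=5200 via (C,hash)
  {ABCD}: card=375000; try (D,hash)→19850, (A,hash)→35800, (D,merge)→192450, (A,merge)→485550, (D,nl_idx)→489450, (A,nl)→1505200 …(+1); best=19850 via (D,hash)

cost=19850; order=A,C,B,D; methods=hash,hash,hash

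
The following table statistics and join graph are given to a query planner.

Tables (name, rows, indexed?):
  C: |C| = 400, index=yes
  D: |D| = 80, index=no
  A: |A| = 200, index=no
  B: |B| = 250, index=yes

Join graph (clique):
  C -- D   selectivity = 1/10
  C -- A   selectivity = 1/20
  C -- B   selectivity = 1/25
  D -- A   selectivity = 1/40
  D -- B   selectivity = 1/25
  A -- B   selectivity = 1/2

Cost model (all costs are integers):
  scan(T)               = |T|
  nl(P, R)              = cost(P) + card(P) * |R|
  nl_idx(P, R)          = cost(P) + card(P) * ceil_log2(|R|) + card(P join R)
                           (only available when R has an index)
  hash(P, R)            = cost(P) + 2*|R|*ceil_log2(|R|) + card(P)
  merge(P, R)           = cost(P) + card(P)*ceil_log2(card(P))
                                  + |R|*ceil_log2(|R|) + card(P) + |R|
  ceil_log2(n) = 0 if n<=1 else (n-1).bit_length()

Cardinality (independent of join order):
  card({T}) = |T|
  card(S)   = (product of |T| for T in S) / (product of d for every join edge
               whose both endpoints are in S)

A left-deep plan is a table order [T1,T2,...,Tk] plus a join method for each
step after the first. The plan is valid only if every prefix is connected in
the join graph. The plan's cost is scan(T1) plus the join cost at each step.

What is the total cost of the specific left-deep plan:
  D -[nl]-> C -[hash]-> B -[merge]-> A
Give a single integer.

56440

step 1: scan D: cost=80, card=80
step 2: join C via nl
    card(P join C) = 80*400/(10) = 3200
    cost = 80 + 80*400 = 32080
step 3: join B via hash
    card(P join B) = 3200*250/(25*25) = 1280
    cost = 32080 + 2*250*8 + 3200 = 39280
step 4: join A via merge
    card(P join A) = 1280*200/(20*40*2) = 160
    cost = 39280 + 1280*11 + 200*8 + 1280 + 200 = 56440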